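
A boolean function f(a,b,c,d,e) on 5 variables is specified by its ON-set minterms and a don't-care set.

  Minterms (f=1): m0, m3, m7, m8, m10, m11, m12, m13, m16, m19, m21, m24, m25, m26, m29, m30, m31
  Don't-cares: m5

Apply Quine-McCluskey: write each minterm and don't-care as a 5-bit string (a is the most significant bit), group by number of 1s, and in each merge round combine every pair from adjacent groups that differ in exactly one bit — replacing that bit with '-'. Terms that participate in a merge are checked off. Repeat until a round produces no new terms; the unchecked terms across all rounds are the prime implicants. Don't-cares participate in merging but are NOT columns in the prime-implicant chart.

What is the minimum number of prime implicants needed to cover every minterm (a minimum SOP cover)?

size-2^0 implicants → 00000(✓)  00011(✓)  00101(✓)  00111(✓)  01000(✓)  01010(✓)  01011(✓)  01100(✓)  01101(✓)  10000(✓)  10011(✓)  10101(✓)  11000(✓)  11001(✓)  11010(✓)  11101(✓)  11110(✓)  11111(✓)
size-2^1 implicants → -0000(✓)  -0011  -0101(✓)  -1000(✓)  -1010(✓)  -1101(✓)  0-000(✓)  0-011  0-101(✓)  00-11  001-1  01-00  010-0(✓)  0101-  0110-  1-000(✓)  1-101(✓)  11-01  11-10  110-0(✓)  1100-  111-1  1111-
size-2^2 implicants → --000  --101  -10-0
Unchecked terms (primes): --000, --101, -0011, -10-0, 0-011, 00-11, 001-1, 01-00, 0101-, 0110-, 11-01, 11-10, 1100-, 111-1, 1111-
Minterm coverage:
  m0 ⊆ --000 [E]
  m3 ⊆ -0011,0-011,00-11
  m7 ⊆ 00-11,001-1
  m8 ⊆ --000,-10-0,01-00
  m10 ⊆ -10-0,0101-
  m11 ⊆ 0-011,0101-
  m12 ⊆ 01-00,0110-
  m13 ⊆ --101,0110-
  m16 ⊆ --000 [E]
  m19 ⊆ -0011 [E]
  m21 ⊆ --101 [E]
  m24 ⊆ --000,-10-0,1100-
  m25 ⊆ 11-01,1100-
  m26 ⊆ -10-0,11-10
  m29 ⊆ --101,11-01,111-1
  m30 ⊆ 11-10,1111-
  m31 ⊆ 111-1,1111-
E = {--000, --101, -0011}
Petrick residual → -10-0, 0-011, 00-11, 01-00, 11-01, 1111-
Cover = c'd'e' + cd'e + b'c'de + bc'e' + a'c'de + a'b'de + a'bd'e' + abd'e + abcd  |cover|=9

9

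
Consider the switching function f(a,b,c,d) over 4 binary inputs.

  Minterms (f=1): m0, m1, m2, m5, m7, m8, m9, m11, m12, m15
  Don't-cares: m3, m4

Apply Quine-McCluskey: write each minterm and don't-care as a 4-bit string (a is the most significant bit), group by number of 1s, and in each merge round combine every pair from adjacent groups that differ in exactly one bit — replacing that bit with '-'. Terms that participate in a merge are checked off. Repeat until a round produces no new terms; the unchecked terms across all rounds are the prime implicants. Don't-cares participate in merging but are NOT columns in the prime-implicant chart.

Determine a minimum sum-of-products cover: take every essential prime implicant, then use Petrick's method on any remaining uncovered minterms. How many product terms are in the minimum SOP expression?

5

size-2^0 implicants → 0000(✓)  0001(✓)  0010(✓)  0011(✓)  0100(✓)  0101(✓)  0111(✓)  1000(✓)  1001(✓)  1011(✓)  1100(✓)  1111(✓)
size-2^1 implicants → -000(✓)  -001(✓)  -011(✓)  -100(✓)  -111(✓)  0-00(✓)  0-01(✓)  0-11(✓)  00-0(✓)  00-1(✓)  000-(✓)  001-(✓)  01-1(✓)  010-(✓)  1-00(✓)  1-11(✓)  10-1(✓)  100-(✓)
size-2^2 implicants → --00  --11  -0-1  -00-  0--1  0-0-  00--
Unchecked terms (primes): --00, --11, -0-1, -00-, 0--1, 0-0-, 00--
Minterm coverage:
  m0 ⊆ --00,-00-,0-0-,00--
  m1 ⊆ -0-1,-00-,0--1,0-0-,00--
  m2 ⊆ 00-- [E]
  m5 ⊆ 0--1,0-0-
  m7 ⊆ --11,0--1
  m8 ⊆ --00,-00-
  m9 ⊆ -0-1,-00-
  m11 ⊆ --11,-0-1
  m12 ⊆ --00 [E]
  m15 ⊆ --11 [E]
E = {--00, --11, 00--}
Petrick residual → -0-1, 0--1
Cover = c'd' + cd + b'd + a'd + a'b'  |cover|=5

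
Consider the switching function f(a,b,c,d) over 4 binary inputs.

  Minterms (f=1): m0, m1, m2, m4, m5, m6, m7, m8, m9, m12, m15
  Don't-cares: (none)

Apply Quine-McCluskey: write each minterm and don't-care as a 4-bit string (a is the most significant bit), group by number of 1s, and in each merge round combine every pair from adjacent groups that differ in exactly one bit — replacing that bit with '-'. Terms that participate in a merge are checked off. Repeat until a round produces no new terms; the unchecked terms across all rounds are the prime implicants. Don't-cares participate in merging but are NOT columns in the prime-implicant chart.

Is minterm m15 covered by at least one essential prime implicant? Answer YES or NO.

Round 0: 0000✓ 0001✓ 0010✓ 0100✓ 0101✓ 0110✓ 0111✓ 1000✓ 1001✓ 1100✓ 1111✓
Round 1: -000✓ -001✓ -100✓ -111 0-00✓ 0-01✓ 0-10✓ 00-0✓ 000-✓ 01-0✓ 01-1✓ 010-✓ 011-✓ 1-00✓ 100-✓
Round 2: --00 -00- 0--0 0-0- 01--
PIs = {--00, -00-, -111, 0--0, 0-0-, 01--}
Coverage chart:
  m0: --00,-00-,0--0,0-0-
  m1: -00-,0-0-
  m2: 0--0 ←essential
  m4: --00,0--0,0-0-,01--
  m5: 0-0-,01--
  m6: 0--0,01--
  m7: -111,01--
  m8: --00,-00-
  m9: -00- ←essential
  m12: --00 ←essential
  m15: -111 ←essential
Essential: --00, -00-, -111, 0--0

YES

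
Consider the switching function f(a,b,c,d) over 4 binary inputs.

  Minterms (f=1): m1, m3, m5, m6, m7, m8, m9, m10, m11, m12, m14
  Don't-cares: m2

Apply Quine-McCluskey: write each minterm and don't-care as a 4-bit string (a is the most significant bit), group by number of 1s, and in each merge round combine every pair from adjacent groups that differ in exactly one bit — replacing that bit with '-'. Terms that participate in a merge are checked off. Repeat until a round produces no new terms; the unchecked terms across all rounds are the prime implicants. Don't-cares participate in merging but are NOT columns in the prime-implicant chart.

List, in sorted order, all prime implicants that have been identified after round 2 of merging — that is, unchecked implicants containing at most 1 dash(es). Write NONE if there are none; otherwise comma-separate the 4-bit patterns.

size-2^0 implicants → 0001(✓)  0010(✓)  0011(✓)  0101(✓)  0110(✓)  0111(✓)  1000(✓)  1001(✓)  1010(✓)  1011(✓)  1100(✓)  1110(✓)
size-2^1 implicants → -001(✓)  -010(✓)  -011(✓)  -110(✓)  0-01(✓)  0-10(✓)  0-11(✓)  00-1(✓)  001-(✓)  01-1(✓)  011-(✓)  1-00(✓)  1-10(✓)  10-0(✓)  10-1(✓)  100-(✓)  101-(✓)  11-0(✓)
size-2^2 implicants → --10  -0-1  -01-  0--1  0-1-  1--0  10--
Unchecked terms (primes): --10, -0-1, -01-, 0--1, 0-1-, 1--0, 10--

NONE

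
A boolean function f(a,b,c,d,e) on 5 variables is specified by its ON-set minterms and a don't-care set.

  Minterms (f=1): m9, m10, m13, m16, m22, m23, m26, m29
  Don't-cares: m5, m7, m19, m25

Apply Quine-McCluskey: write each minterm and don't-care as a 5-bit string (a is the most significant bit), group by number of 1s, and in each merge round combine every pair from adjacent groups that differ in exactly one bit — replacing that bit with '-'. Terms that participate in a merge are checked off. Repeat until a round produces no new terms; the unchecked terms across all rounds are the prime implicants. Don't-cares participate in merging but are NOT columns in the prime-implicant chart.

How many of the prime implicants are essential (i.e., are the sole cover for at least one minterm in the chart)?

4

[col 0] 00101*, 00111*, 01001*, 01010*, 01101*, 10000, 10011*, 10110*, 10111*, 11001*, 11010*, 11101*
[col 1] -0111, -1001*, -1010, -1101*, 0-101, 001-1, 01-01*, 10-11, 1011-, 11-01*
[col 2] -1-01
Prime implicants: -0111, -1-01, -1010, 0-101, 001-1, 10-11, 10000, 1011-
PI chart (minterm → PIs covering it):
  9 | -1-01  (sole → essential)
  10 | -1010  (sole → essential)
  13 | -1-01,0-101
  16 | 10000  (sole → essential)
  22 | 1011-  (sole → essential)
  23 | -0111,10-11,1011-
  26 | -1010  (sole → essential)
  29 | -1-01  (sole → essential)
Essential prime implicants: -1-01, -1010, 10000, 1011-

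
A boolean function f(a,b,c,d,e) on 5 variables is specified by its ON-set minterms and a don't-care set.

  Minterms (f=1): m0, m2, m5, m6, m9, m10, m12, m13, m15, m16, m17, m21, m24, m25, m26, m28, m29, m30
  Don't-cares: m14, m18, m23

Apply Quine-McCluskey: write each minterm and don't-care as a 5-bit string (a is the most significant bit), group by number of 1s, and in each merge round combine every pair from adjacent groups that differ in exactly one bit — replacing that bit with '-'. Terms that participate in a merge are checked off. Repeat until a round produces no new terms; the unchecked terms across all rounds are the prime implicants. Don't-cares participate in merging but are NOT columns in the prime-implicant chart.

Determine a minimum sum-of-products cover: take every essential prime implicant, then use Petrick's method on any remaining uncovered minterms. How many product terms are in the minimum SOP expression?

size-2^0 implicants → 00000(✓)  00010(✓)  00101(✓)  00110(✓)  01001(✓)  01010(✓)  01100(✓)  01101(✓)  01110(✓)  01111(✓)  10000(✓)  10001(✓)  10010(✓)  10101(✓)  10111(✓)  11000(✓)  11001(✓)  11010(✓)  11100(✓)  11101(✓)  11110(✓)
size-2^1 implicants → -0000(✓)  -0010(✓)  -0101(✓)  -1001(✓)  -1010(✓)  -1100(✓)  -1101(✓)  -1110(✓)  0-010(✓)  0-101(✓)  0-110(✓)  00-10(✓)  000-0(✓)  01-01(✓)  01-10(✓)  011-0(✓)  011-1(✓)  0110-(✓)  0111-(✓)  1-000(✓)  1-001(✓)  1-010(✓)  1-101(✓)  10-01(✓)  100-0(✓)  1000-(✓)  101-1  11-00(✓)  11-01(✓)  11-10(✓)  110-0(✓)  1100-(✓)  111-0(✓)  1110-(✓)
size-2^2 implicants → --010  --101  -00-0  -1-01  -1-10  -11-0  -110-  0--10  011--  1--01  1-0-0  1-00-  11--0  11-0-
Unchecked terms (primes): --010, --101, -00-0, -1-01, -1-10, -11-0, -110-, 0--10, 011--, 1--01, 1-0-0, 1-00-, 101-1, 11--0, 11-0-
Minterm coverage:
  m0 ⊆ -00-0 [E]
  m2 ⊆ --010,-00-0,0--10
  m5 ⊆ --101 [E]
  m6 ⊆ 0--10 [E]
  m9 ⊆ -1-01 [E]
  m10 ⊆ --010,-1-10,0--10
  m12 ⊆ -11-0,-110-,011--
  m13 ⊆ --101,-1-01,-110-,011--
  m15 ⊆ 011-- [E]
  m16 ⊆ -00-0,1-0-0,1-00-
  m17 ⊆ 1--01,1-00-
  m21 ⊆ --101,1--01,101-1
  m24 ⊆ 1-0-0,1-00-,11--0,11-0-
  m25 ⊆ -1-01,1--01,1-00-,11-0-
  m26 ⊆ --010,-1-10,1-0-0,11--0
  m28 ⊆ -11-0,-110-,11--0,11-0-
  m29 ⊆ --101,-1-01,-110-,1--01,11-0-
  m30 ⊆ -1-10,-11-0,11--0
E = {--101, -00-0, -1-01, 0--10, 011--}
Petrick residual → 1--01, 11--0
Cover = cd'e + b'c'e' + bd'e + a'de' + a'bc + ad'e + abe'  |cover|=7

7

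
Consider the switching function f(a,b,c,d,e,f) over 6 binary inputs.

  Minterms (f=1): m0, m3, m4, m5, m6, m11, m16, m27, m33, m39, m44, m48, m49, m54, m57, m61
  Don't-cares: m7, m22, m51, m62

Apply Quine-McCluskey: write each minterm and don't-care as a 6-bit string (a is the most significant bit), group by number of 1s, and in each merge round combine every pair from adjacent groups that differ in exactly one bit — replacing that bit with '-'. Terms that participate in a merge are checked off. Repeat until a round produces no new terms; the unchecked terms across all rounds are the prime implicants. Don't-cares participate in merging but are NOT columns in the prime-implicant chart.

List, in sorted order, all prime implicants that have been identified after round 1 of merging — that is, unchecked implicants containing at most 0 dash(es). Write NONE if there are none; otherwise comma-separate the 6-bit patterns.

101100

size-2^0 implicants → 000000(✓)  000011(✓)  000100(✓)  000101(✓)  000110(✓)  000111(✓)  001011(✓)  010000(✓)  010110(✓)  011011(✓)  100001(✓)  100111(✓)  101100  110000(✓)  110001(✓)  110011(✓)  110110(✓)  111001(✓)  111101(✓)  111110(✓)
size-2^1 implicants → -00111  -10000  -10110  0-0000  0-0110  0-1011  00-011  000-00  000-11  0001-0(✓)  0001-1(✓)  00010-(✓)  00011-(✓)  1-0001  11-001  11-110  1100-1  11000-  111-01
size-2^2 implicants → 0001--
Unchecked terms (primes): -00111, -10000, -10110, 0-0000, 0-0110, 0-1011, 00-011, 000-00, 000-11, 0001--, 1-0001, 101100, 11-001, 11-110, 1100-1, 11000-, 111-01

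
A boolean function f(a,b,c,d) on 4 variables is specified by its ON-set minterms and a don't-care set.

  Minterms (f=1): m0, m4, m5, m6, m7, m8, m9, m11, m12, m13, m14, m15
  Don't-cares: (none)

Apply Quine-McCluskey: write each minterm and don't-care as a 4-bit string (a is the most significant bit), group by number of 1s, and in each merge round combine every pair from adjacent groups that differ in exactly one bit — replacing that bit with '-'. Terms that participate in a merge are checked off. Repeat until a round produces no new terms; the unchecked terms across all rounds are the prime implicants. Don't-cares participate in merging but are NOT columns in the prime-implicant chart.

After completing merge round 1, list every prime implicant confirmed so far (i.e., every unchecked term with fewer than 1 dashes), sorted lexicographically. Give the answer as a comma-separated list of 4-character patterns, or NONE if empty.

NONE

Round 0: 0000✓ 0100✓ 0101✓ 0110✓ 0111✓ 1000✓ 1001✓ 1011✓ 1100✓ 1101✓ 1110✓ 1111✓
Round 1: -000✓ -100✓ -101✓ -110✓ -111✓ 0-00✓ 01-0✓ 01-1✓ 010-✓ 011-✓ 1-00✓ 1-01✓ 1-11✓ 10-1✓ 100-✓ 11-0✓ 11-1✓ 110-✓ 111-✓
Round 2: --00 -1-0✓ -1-1✓ -10-✓ -11-✓ 01--✓ 1--1 1-0- 11--✓
Round 3: -1--
PIs = {--00, -1--, 1--1, 1-0-}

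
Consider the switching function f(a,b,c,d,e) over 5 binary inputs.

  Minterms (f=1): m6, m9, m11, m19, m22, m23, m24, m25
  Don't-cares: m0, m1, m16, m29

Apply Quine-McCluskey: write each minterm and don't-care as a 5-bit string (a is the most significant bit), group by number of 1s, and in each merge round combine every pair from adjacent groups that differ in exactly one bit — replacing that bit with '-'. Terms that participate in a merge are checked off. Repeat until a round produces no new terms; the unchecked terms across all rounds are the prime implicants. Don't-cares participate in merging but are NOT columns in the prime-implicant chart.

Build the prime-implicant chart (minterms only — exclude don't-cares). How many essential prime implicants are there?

3

Round 0: 00000✓ 00001✓ 00110✓ 01001✓ 01011✓ 10000✓ 10011✓ 10110✓ 10111✓ 11000✓ 11001✓ 11101✓
Round 1: -0000 -0110 -1001 0-001 0000- 010-1 1-000 10-11 1011- 11-01 1100-
PIs = {-0000, -0110, -1001, 0-001, 0000-, 010-1, 1-000, 10-11, 1011-, 11-01, 1100-}
Coverage chart:
  m6: -0110 ←essential
  m9: -1001,0-001,010-1
  m11: 010-1 ←essential
  m19: 10-11 ←essential
  m22: -0110,1011-
  m23: 10-11,1011-
  m24: 1-000,1100-
  m25: -1001,11-01,1100-
Essential: -0110, 010-1, 10-11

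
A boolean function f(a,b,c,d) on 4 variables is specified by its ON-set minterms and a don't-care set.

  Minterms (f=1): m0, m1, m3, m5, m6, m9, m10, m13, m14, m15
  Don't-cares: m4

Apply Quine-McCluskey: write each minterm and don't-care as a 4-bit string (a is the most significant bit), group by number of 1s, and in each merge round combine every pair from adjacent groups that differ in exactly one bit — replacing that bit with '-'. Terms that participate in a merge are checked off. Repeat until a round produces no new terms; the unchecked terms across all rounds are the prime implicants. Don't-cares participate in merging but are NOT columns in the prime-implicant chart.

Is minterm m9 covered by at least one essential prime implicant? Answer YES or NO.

YES

[col 0] 0000*, 0001*, 0011*, 0100*, 0101*, 0110*, 1001*, 1010*, 1101*, 1110*, 1111*
[col 1] -001*, -101*, -110, 0-00*, 0-01*, 00-1, 000-*, 01-0, 010-*, 1-01*, 1-10, 11-1, 111-
[col 2] --01, 0-0-
Prime implicants: --01, -110, 0-0-, 00-1, 01-0, 1-10, 11-1, 111-
PI chart (minterm → PIs covering it):
  0 | 0-0-  (sole → essential)
  1 | --01,0-0-,00-1
  3 | 00-1  (sole → essential)
  5 | --01,0-0-
  6 | -110,01-0
  9 | --01  (sole → essential)
  10 | 1-10  (sole → essential)
  13 | --01,11-1
  14 | -110,1-10,111-
  15 | 11-1,111-
Essential prime implicants: --01, 0-0-, 00-1, 1-10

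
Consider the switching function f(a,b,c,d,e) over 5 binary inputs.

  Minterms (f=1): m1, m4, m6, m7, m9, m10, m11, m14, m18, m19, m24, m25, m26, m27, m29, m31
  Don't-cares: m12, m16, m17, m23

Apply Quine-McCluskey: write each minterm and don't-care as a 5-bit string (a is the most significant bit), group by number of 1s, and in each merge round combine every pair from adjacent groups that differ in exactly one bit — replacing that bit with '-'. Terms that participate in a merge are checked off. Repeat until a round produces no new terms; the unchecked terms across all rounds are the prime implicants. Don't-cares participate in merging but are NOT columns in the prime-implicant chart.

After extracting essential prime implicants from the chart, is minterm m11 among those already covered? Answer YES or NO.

NO

[col 0] 00001*, 00100*, 00110*, 00111*, 01001*, 01010*, 01011*, 01100*, 01110*, 10000*, 10001*, 10010*, 10011*, 10111*, 11000*, 11001*, 11010*, 11011*, 11101*, 11111*
[col 1] -0001*, -0111, -1001*, -1010*, -1011*, 0-001*, 0-100*, 0-110*, 001-0*, 0011-, 01-10, 010-1*, 0101-*, 011-0*, 1-000*, 1-001*, 1-010*, 1-011*, 1-111*, 10-11*, 100-0*, 100-1*, 1000-*, 1001-*, 11-01*, 11-11*, 110-0*, 110-1*, 1100-*, 1101-*, 111-1*
[col 2] --001, -10-1, -101-, 0-1-0, 1--11, 1-0-0*, 1-0-1*, 1-00-*, 1-01-*, 100--*, 11--1, 110--*
[col 3] 1-0--
Prime implicants: --001, -0111, -10-1, -101-, 0-1-0, 0011-, 01-10, 1--11, 1-0--, 11--1
PI chart (minterm → PIs covering it):
  1 | --001  (sole → essential)
  4 | 0-1-0  (sole → essential)
  6 | 0-1-0,0011-
  7 | -0111,0011-
  9 | --001,-10-1
  10 | -101-,01-10
  11 | -10-1,-101-
  14 | 0-1-0,01-10
  18 | 1-0--  (sole → essential)
  19 | 1--11,1-0--
  24 | 1-0--  (sole → essential)
  25 | --001,-10-1,1-0--,11--1
  26 | -101-,1-0--
  27 | -10-1,-101-,1--11,1-0--,11--1
  29 | 11--1  (sole → essential)
  31 | 1--11,11--1
Essential prime implicants: --001, 0-1-0, 1-0--, 11--1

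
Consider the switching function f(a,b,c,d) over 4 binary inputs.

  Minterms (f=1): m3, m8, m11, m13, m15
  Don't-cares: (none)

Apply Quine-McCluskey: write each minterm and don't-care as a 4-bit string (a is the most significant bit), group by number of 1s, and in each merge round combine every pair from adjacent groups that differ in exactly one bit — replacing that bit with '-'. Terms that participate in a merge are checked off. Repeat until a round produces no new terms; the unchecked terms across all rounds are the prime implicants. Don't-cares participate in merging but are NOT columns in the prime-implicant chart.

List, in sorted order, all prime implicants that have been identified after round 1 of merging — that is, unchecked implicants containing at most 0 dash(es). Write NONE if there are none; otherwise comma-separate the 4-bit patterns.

Round 0: 0011✓ 1000 1011✓ 1101✓ 1111✓
Round 1: -011 1-11 11-1
PIs = {-011, 1-11, 1000, 11-1}

1000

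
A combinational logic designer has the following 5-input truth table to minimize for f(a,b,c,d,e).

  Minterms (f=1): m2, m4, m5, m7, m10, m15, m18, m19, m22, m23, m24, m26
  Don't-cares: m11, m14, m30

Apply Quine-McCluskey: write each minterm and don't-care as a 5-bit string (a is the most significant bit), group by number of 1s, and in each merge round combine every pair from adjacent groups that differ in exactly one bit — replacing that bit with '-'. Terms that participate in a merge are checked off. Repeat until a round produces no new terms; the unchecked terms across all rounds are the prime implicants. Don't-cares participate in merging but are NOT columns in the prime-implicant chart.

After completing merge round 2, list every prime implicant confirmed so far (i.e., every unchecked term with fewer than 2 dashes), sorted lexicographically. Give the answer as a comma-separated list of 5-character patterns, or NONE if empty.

Round 0: 00010✓ 00100✓ 00101✓ 00111✓ 01010✓ 01011✓ 01110✓ 01111✓ 10010✓ 10011✓ 10110✓ 10111✓ 11000✓ 11010✓ 11110✓
Round 1: -0010✓ -0111 -1010✓ -1110✓ 0-010✓ 0-111 001-1 0010- 01-10✓ 01-11✓ 0101-✓ 0111-✓ 1-010✓ 1-110✓ 10-10✓ 10-11✓ 1001-✓ 1011-✓ 11-10✓ 110-0
Round 2: --010 -1-10 01-1- 1--10 10-1-
PIs = {--010, -0111, -1-10, 0-111, 001-1, 0010-, 01-1-, 1--10, 10-1-, 110-0}

-0111, 0-111, 001-1, 0010-, 110-0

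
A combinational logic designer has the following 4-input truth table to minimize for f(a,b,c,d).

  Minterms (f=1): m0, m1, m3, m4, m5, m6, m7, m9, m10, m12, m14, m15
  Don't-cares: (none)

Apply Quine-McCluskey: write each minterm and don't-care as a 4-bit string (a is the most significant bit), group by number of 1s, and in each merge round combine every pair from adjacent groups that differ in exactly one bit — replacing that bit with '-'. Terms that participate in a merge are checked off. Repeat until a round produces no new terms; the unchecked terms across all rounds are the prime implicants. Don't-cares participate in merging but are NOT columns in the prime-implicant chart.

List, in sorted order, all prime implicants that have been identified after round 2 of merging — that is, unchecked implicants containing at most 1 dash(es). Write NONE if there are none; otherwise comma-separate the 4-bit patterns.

size-2^0 implicants → 0000(✓)  0001(✓)  0011(✓)  0100(✓)  0101(✓)  0110(✓)  0111(✓)  1001(✓)  1010(✓)  1100(✓)  1110(✓)  1111(✓)
size-2^1 implicants → -001  -100(✓)  -110(✓)  -111(✓)  0-00(✓)  0-01(✓)  0-11(✓)  00-1(✓)  000-(✓)  01-0(✓)  01-1(✓)  010-(✓)  011-(✓)  1-10  11-0(✓)  111-(✓)
size-2^2 implicants → -1-0  -11-  0--1  0-0-  01--
Unchecked terms (primes): -001, -1-0, -11-, 0--1, 0-0-, 01--, 1-10

-001, 1-10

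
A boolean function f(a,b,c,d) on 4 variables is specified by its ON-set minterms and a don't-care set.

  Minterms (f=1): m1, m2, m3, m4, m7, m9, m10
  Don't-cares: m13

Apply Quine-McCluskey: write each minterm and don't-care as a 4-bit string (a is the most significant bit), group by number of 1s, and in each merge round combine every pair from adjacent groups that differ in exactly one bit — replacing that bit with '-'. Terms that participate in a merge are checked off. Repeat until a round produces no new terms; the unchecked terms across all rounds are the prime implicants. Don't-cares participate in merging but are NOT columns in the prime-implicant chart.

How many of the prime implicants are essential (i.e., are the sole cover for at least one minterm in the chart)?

Round 0: 0001✓ 0010✓ 0011✓ 0100 0111✓ 1001✓ 1010✓ 1101✓
Round 1: -001 -010 0-11 00-1 001- 1-01
PIs = {-001, -010, 0-11, 00-1, 001-, 0100, 1-01}
Coverage chart:
  m1: -001,00-1
  m2: -010,001-
  m3: 0-11,00-1,001-
  m4: 0100 ←essential
  m7: 0-11 ←essential
  m9: -001,1-01
  m10: -010 ←essential
Essential: -010, 0-11, 0100

3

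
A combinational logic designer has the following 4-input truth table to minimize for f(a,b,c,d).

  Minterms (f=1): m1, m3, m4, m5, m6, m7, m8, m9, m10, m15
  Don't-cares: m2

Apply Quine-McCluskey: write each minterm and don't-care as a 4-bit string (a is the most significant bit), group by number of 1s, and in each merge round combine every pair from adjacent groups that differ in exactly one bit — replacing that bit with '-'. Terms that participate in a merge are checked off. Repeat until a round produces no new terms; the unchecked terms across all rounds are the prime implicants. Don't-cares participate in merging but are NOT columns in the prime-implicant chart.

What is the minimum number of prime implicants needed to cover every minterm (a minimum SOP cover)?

5

size-2^0 implicants → 0001(✓)  0010(✓)  0011(✓)  0100(✓)  0101(✓)  0110(✓)  0111(✓)  1000(✓)  1001(✓)  1010(✓)  1111(✓)
size-2^1 implicants → -001  -010  -111  0-01(✓)  0-10(✓)  0-11(✓)  00-1(✓)  001-(✓)  01-0(✓)  01-1(✓)  010-(✓)  011-(✓)  10-0  100-
size-2^2 implicants → 0--1  0-1-  01--
Unchecked terms (primes): -001, -010, -111, 0--1, 0-1-, 01--, 10-0, 100-
Minterm coverage:
  m1 ⊆ -001,0--1
  m3 ⊆ 0--1,0-1-
  m4 ⊆ 01-- [E]
  m5 ⊆ 0--1,01--
  m6 ⊆ 0-1-,01--
  m7 ⊆ -111,0--1,0-1-,01--
  m8 ⊆ 10-0,100-
  m9 ⊆ -001,100-
  m10 ⊆ -010,10-0
  m15 ⊆ -111 [E]
E = {-111, 01--}
Petrick residual → -001, 0--1, 10-0
Cover = b'c'd + bcd + a'd + a'b + ab'd'  |cover|=5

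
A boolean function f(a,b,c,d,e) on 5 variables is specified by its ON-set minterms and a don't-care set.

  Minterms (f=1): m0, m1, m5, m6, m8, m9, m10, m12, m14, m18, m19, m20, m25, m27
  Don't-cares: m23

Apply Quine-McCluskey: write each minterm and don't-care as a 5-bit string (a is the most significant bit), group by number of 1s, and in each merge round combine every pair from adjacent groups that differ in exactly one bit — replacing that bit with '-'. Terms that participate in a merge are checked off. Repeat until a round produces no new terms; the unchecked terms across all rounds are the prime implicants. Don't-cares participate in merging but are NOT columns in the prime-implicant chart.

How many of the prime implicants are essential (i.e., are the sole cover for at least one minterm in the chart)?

6

[col 0] 00000*, 00001*, 00101*, 00110*, 01000*, 01001*, 01010*, 01100*, 01110*, 10010*, 10011*, 10100, 10111*, 11001*, 11011*
[col 1] -1001, 0-000*, 0-001*, 0-110, 00-01, 0000-*, 01-00*, 01-10*, 010-0*, 0100-*, 011-0*, 1-011, 10-11, 1001-, 110-1
[col 2] 0-00-, 01--0
Prime implicants: -1001, 0-00-, 0-110, 00-01, 01--0, 1-011, 10-11, 1001-, 10100, 110-1
PI chart (minterm → PIs covering it):
  0 | 0-00-  (sole → essential)
  1 | 0-00-,00-01
  5 | 00-01  (sole → essential)
  6 | 0-110  (sole → essential)
  8 | 0-00-,01--0
  9 | -1001,0-00-
  10 | 01--0  (sole → essential)
  12 | 01--0  (sole → essential)
  14 | 0-110,01--0
  18 | 1001-  (sole → essential)
  19 | 1-011,10-11,1001-
  20 | 10100  (sole → essential)
  25 | -1001,110-1
  27 | 1-011,110-1
Essential prime implicants: 0-00-, 0-110, 00-01, 01--0, 1001-, 10100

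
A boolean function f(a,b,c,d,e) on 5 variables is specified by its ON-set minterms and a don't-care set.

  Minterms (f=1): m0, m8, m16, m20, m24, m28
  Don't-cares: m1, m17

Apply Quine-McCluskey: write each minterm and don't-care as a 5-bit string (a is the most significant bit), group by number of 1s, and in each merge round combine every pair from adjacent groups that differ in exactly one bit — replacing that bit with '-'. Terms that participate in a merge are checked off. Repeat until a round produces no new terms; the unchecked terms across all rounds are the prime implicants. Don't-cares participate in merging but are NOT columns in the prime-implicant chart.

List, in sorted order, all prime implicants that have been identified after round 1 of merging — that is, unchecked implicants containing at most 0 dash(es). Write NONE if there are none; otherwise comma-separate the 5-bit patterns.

size-2^0 implicants → 00000(✓)  00001(✓)  01000(✓)  10000(✓)  10001(✓)  10100(✓)  11000(✓)  11100(✓)
size-2^1 implicants → -0000(✓)  -0001(✓)  -1000(✓)  0-000(✓)  0000-(✓)  1-000(✓)  1-100(✓)  10-00(✓)  1000-(✓)  11-00(✓)
size-2^2 implicants → --000  -000-  1--00
Unchecked terms (primes): --000, -000-, 1--00

NONE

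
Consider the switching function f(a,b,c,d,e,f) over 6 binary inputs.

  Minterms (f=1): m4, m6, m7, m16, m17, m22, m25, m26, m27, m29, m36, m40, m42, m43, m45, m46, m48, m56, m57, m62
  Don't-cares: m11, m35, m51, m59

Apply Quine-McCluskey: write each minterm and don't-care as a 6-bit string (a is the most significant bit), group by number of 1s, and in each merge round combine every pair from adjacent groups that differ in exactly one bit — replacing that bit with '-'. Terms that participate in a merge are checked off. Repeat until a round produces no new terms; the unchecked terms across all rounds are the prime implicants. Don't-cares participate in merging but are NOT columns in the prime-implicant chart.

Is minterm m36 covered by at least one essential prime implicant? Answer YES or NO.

Round 0: 000100✓ 000110✓ 000111✓ 001011✓ 010000✓ 010001✓ 010110✓ 011001✓ 011010✓ 011011✓ 011101✓ 100011✓ 100100✓ 101000✓ 101010✓ 101011✓ 101101 101110✓ 110000✓ 110011✓ 111000✓ 111001✓ 111011✓ 111110✓
Round 1: -00100 -01011✓ -10000 -11001✓ -11011✓ 0-0110 0-1011✓ 0001-0 00011- 01-001 01000- 011-01 0110-1✓ 01101- 1-0011✓ 1-1000 1-1011✓ 1-1110 10-011✓ 101-10 1010-0 10101- 11-000 11-011✓ 1110-1✓ 11100-
Round 2: --1011 -110-1 1--011
PIs = {--1011, -00100, -10000, -110-1, 0-0110, 0001-0, 00011-, 01-001, 01000-, 011-01, 01101-, 1--011, 1-1000, 1-1110, 101-10, 1010-0, 10101-, 101101, 11-000, 11100-}
Coverage chart:
  m4: -00100,0001-0
  m6: 0-0110,0001-0,00011-
  m7: 00011- ←essential
  m16: -10000,01000-
  m17: 01-001,01000-
  m22: 0-0110 ←essential
  m25: -110-1,01-001,011-01
  m26: 01101- ←essential
  m27: --1011,-110-1,01101-
  m29: 011-01 ←essential
  m36: -00100 ←essential
  m40: 1-1000,1010-0
  m42: 101-10,1010-0,10101-
  m43: --1011,1--011,10101-
  m45: 101101 ←essential
  m46: 1-1110,101-10
  m48: -10000,11-000
  m56: 1-1000,11-000,11100-
  m57: -110-1,11100-
  m62: 1-1110 ←essential
Essential: -00100, 0-0110, 00011-, 011-01, 01101-, 1-1110, 101101

YES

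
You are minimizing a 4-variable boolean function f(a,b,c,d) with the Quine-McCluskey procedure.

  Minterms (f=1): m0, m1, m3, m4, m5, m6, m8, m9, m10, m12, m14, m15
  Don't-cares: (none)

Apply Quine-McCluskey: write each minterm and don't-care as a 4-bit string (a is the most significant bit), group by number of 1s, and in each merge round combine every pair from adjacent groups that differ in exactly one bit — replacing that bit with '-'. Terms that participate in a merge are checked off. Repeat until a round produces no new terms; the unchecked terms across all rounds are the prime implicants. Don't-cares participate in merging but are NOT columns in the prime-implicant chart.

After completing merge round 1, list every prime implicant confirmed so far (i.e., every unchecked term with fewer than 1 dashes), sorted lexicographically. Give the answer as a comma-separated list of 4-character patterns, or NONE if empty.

NONE

Round 0: 0000✓ 0001✓ 0011✓ 0100✓ 0101✓ 0110✓ 1000✓ 1001✓ 1010✓ 1100✓ 1110✓ 1111✓
Round 1: -000✓ -001✓ -100✓ -110✓ 0-00✓ 0-01✓ 00-1 000-✓ 01-0✓ 010-✓ 1-00✓ 1-10✓ 10-0✓ 100-✓ 11-0✓ 111-
Round 2: --00 -00- -1-0 0-0- 1--0
PIs = {--00, -00-, -1-0, 0-0-, 00-1, 1--0, 111-}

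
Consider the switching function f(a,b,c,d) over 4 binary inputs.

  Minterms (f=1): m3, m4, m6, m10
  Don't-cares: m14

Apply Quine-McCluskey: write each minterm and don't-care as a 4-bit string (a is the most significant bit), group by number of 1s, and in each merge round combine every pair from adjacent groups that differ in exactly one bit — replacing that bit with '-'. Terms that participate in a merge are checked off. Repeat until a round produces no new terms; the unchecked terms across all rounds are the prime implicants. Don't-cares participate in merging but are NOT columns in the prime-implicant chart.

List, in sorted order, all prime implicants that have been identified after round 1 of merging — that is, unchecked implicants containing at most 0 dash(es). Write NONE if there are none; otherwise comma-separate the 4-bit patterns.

[col 0] 0011, 0100*, 0110*, 1010*, 1110*
[col 1] -110, 01-0, 1-10
Prime implicants: -110, 0011, 01-0, 1-10

0011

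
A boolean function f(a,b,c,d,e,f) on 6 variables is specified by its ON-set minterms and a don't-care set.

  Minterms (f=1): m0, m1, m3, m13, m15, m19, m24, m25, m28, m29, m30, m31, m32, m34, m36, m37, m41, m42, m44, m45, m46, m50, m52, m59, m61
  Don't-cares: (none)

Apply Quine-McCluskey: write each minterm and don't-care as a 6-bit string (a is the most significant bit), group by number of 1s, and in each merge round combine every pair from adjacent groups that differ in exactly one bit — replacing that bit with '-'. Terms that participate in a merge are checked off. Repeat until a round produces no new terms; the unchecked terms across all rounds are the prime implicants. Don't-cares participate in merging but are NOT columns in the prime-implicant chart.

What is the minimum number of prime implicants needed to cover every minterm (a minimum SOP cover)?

Round 0: 000000✓ 000001✓ 000011✓ 001101✓ 001111✓ 010011✓ 011000✓ 011001✓ 011100✓ 011101✓ 011110✓ 011111✓ 100000✓ 100010✓ 100100✓ 100101✓ 101001✓ 101010✓ 101100✓ 101101✓ 101110✓ 110010✓ 110100✓ 111011 111101✓
Round 1: -00000 -01101✓ -11101✓ 0-0011 0-1101✓ 0-1111✓ 0000-1 00000- 0011-1✓ 011-00✓ 011-01✓ 01100-✓ 0111-0✓ 0111-1✓ 01110-✓ 01111-✓ 1-0010 1-0100 1-1101✓ 10-010 10-100✓ 10-101✓ 100-00 1000-0 10010-✓ 101-01 101-10 1011-0 10110-✓
Round 2: --1101 0-11-1 011-0- 0111-- 10-10-
PIs = {--1101, -00000, 0-0011, 0-11-1, 0000-1, 00000-, 011-0-, 0111--, 1-0010, 1-0100, 10-010, 10-10-, 100-00, 1000-0, 101-01, 101-10, 1011-0, 111011}
Coverage chart:
  m0: -00000,00000-
  m1: 0000-1,00000-
  m3: 0-0011,0000-1
  m13: --1101,0-11-1
  m15: 0-11-1 ←essential
  m19: 0-0011 ←essential
  m24: 011-0- ←essential
  m25: 011-0- ←essential
  m28: 011-0-,0111--
  m29: --1101,0-11-1,011-0-,0111--
  m30: 0111-- ←essential
  m31: 0-11-1,0111--
  m32: -00000,100-00,1000-0
  m34: 1-0010,10-010,1000-0
  m36: 1-0100,10-10-,100-00
  m37: 10-10- ←essential
  m41: 101-01 ←essential
  m42: 10-010,101-10
  m44: 10-10-,1011-0
  m45: --1101,10-10-,101-01
  m46: 101-10,1011-0
  m50: 1-0010 ←essential
  m52: 1-0100 ←essential
  m59: 111011 ←essential
  m61: --1101 ←essential
Essential: --1101, 0-0011, 0-11-1, 011-0-, 0111--, 1-0010, 1-0100, 10-10-, 101-01, 111011
Petrick residual → -00000, 0000-1, 101-10
Min cover (13 terms): cde'f + b'c'd'e'f' + a'c'd'ef + a'cdf + a'b'c'd'f + a'bce' + a'bcd + ac'd'ef' + ac'de'f' + ab'de' + ab'ce'f + ab'cef' + abcd'ef

13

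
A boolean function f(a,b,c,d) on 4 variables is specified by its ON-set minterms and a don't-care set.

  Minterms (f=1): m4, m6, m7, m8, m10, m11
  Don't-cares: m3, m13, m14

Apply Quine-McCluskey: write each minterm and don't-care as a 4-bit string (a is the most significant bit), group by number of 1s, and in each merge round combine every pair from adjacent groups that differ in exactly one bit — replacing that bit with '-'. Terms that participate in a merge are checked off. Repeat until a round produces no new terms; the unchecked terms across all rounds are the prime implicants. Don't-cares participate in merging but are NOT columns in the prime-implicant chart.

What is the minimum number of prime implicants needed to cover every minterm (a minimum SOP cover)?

[col 0] 0011*, 0100*, 0110*, 0111*, 1000*, 1010*, 1011*, 1101, 1110*
[col 1] -011, -110, 0-11, 01-0, 011-, 1-10, 10-0, 101-
Prime implicants: -011, -110, 0-11, 01-0, 011-, 1-10, 10-0, 101-, 1101
PI chart (minterm → PIs covering it):
  4 | 01-0  (sole → essential)
  6 | -110,01-0,011-
  7 | 0-11,011-
  8 | 10-0  (sole → essential)
  10 | 1-10,10-0,101-
  11 | -011,101-
Essential prime implicants: 01-0, 10-0
Petrick residual → -011, 0-11
Minimum SOP uses 4 PIs: b'cd + a'cd + a'bd' + ab'd'

4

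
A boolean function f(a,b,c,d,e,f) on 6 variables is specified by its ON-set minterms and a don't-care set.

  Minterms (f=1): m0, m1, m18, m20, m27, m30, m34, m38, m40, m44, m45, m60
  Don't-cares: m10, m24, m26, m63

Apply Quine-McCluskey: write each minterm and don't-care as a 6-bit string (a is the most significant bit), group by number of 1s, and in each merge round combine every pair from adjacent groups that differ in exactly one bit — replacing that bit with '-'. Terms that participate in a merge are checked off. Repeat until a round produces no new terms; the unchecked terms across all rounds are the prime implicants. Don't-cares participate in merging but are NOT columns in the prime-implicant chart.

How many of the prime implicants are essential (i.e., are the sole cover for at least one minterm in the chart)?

9

size-2^0 implicants → 000000(✓)  000001(✓)  001010(✓)  010010(✓)  010100  011000(✓)  011010(✓)  011011(✓)  011110(✓)  100010(✓)  100110(✓)  101000(✓)  101100(✓)  101101(✓)  111100(✓)  111111
size-2^1 implicants → 0-1010  00000-  01-010  011-10  0110-0  01101-  1-1100  100-10  101-00  10110-
Unchecked terms (primes): 0-1010, 00000-, 01-010, 010100, 011-10, 0110-0, 01101-, 1-1100, 100-10, 101-00, 10110-, 111111
Minterm coverage:
  m0 ⊆ 00000- [E]
  m1 ⊆ 00000- [E]
  m18 ⊆ 01-010 [E]
  m20 ⊆ 010100 [E]
  m27 ⊆ 01101- [E]
  m30 ⊆ 011-10 [E]
  m34 ⊆ 100-10 [E]
  m38 ⊆ 100-10 [E]
  m40 ⊆ 101-00 [E]
  m44 ⊆ 1-1100,101-00,10110-
  m45 ⊆ 10110- [E]
  m60 ⊆ 1-1100 [E]
E = {00000-, 01-010, 010100, 011-10, 01101-, 1-1100, 100-10, 101-00, 10110-}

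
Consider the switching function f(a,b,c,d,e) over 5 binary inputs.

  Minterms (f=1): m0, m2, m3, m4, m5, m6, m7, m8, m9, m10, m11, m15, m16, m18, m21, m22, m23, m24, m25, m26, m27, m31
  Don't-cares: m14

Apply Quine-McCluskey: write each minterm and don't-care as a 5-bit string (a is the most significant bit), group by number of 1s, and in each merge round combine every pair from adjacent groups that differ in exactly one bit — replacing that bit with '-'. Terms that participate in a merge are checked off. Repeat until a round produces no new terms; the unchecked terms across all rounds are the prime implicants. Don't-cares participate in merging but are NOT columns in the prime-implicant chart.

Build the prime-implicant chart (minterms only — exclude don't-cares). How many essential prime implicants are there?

4

size-2^0 implicants → 00000(✓)  00010(✓)  00011(✓)  00100(✓)  00101(✓)  00110(✓)  00111(✓)  01000(✓)  01001(✓)  01010(✓)  01011(✓)  01110(✓)  01111(✓)  10000(✓)  10010(✓)  10101(✓)  10110(✓)  10111(✓)  11000(✓)  11001(✓)  11010(✓)  11011(✓)  11111(✓)
size-2^1 implicants → -0000(✓)  -0010(✓)  -0101(✓)  -0110(✓)  -0111(✓)  -1000(✓)  -1001(✓)  -1010(✓)  -1011(✓)  -1111(✓)  0-000(✓)  0-010(✓)  0-011(✓)  0-110(✓)  0-111(✓)  00-00(✓)  00-10(✓)  00-11(✓)  000-0(✓)  0001-(✓)  001-0(✓)  001-1(✓)  0010-(✓)  0011-(✓)  01-10(✓)  01-11(✓)  010-0(✓)  010-1(✓)  0100-(✓)  0101-(✓)  0111-(✓)  1-000(✓)  1-010(✓)  1-111(✓)  10-10(✓)  100-0(✓)  101-1(✓)  1011-(✓)  11-11(✓)  110-0(✓)  110-1(✓)  1100-(✓)  1101-(✓)
size-2^2 implicants → --000(✓)  --010(✓)  --111  -0-10  -00-0(✓)  -01-1  -011-  -1-11  -10-0(✓)  -10-1(✓)  -100-(✓)  -101-(✓)  0--10(✓)  0--11(✓)  0-0-0(✓)  0-01-(✓)  0-11-(✓)  00--0  00-1-(✓)  001--  01-1-(✓)  010--(✓)  1-0-0(✓)  110--(✓)
size-2^3 implicants → --0-0  -10--  0--1-
Unchecked terms (primes): --0-0, --111, -0-10, -01-1, -011-, -1-11, -10--, 0--1-, 00--0, 001--
Minterm coverage:
  m0 ⊆ --0-0,00--0
  m2 ⊆ --0-0,-0-10,0--1-,00--0
  m3 ⊆ 0--1- [E]
  m4 ⊆ 00--0,001--
  m5 ⊆ -01-1,001--
  m6 ⊆ -0-10,-011-,0--1-,00--0,001--
  m7 ⊆ --111,-01-1,-011-,0--1-,001--
  m8 ⊆ --0-0,-10--
  m9 ⊆ -10-- [E]
  m10 ⊆ --0-0,-10--,0--1-
  m11 ⊆ -1-11,-10--,0--1-
  m15 ⊆ --111,-1-11,0--1-
  m16 ⊆ --0-0 [E]
  m18 ⊆ --0-0,-0-10
  m21 ⊆ -01-1 [E]
  m22 ⊆ -0-10,-011-
  m23 ⊆ --111,-01-1,-011-
  m24 ⊆ --0-0,-10--
  m25 ⊆ -10-- [E]
  m26 ⊆ --0-0,-10--
  m27 ⊆ -1-11,-10--
  m31 ⊆ --111,-1-11
E = {--0-0, -01-1, -10--, 0--1-}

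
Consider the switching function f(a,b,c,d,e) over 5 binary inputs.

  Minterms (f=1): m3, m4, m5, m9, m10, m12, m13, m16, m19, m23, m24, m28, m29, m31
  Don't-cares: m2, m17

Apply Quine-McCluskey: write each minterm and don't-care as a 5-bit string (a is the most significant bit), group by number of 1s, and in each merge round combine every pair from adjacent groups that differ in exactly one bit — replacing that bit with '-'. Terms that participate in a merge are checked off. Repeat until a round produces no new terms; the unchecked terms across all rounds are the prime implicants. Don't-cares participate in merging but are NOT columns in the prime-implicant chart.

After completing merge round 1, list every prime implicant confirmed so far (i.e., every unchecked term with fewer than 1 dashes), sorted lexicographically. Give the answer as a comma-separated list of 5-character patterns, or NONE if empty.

NONE

size-2^0 implicants → 00010(✓)  00011(✓)  00100(✓)  00101(✓)  01001(✓)  01010(✓)  01100(✓)  01101(✓)  10000(✓)  10001(✓)  10011(✓)  10111(✓)  11000(✓)  11100(✓)  11101(✓)  11111(✓)
size-2^1 implicants → -0011  -1100(✓)  -1101(✓)  0-010  0-100(✓)  0-101(✓)  0001-  0010-(✓)  01-01  0110-(✓)  1-000  1-111  10-11  100-1  1000-  11-00  111-1  1110-(✓)
size-2^2 implicants → -110-  0-10-
Unchecked terms (primes): -0011, -110-, 0-010, 0-10-, 0001-, 01-01, 1-000, 1-111, 10-11, 100-1, 1000-, 11-00, 111-1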